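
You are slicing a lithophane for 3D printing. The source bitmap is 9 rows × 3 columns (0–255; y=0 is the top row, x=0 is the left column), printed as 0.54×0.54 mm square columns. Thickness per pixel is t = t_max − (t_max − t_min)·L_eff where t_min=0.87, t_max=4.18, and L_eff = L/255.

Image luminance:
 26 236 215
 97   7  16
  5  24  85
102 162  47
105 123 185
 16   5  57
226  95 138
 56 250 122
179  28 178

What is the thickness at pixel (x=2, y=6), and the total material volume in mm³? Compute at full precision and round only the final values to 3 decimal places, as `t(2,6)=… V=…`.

t(2,6)=2.389 V=22.369

span = t_max - t_min = 4.18 - 0.87 = 3.310
L(2,6) = 138, L_eff = 138/255 = 0.541176
t(2,6) = 4.18 - 3.310·0.541176 = 2.389
Σt over all 9·3 pixels = 391219/5100 ≈ 76.7096078
V = pitch²·Σt = 0.54²·391219/5100 = 22.369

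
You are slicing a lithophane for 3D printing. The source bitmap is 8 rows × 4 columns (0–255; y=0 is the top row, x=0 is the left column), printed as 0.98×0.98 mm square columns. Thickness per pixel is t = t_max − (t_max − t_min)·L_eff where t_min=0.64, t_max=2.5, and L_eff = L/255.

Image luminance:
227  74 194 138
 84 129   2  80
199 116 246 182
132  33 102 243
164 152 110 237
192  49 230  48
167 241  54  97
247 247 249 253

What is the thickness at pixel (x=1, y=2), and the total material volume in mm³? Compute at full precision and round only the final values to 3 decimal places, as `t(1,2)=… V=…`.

span = t_max - t_min = 2.5 - 0.64 = 1.860
L(1,2) = 116, L_eff = 116/255 = 0.454902
t(1,2) = 2.5 - 1.860·0.454902 = 1.654
Σt over all 8·4 pixels = 93771/2125 ≈ 44.1275294
V = pitch²·Σt = 0.98²·93771/2125 = 42.380

t(1,2)=1.654 V=42.380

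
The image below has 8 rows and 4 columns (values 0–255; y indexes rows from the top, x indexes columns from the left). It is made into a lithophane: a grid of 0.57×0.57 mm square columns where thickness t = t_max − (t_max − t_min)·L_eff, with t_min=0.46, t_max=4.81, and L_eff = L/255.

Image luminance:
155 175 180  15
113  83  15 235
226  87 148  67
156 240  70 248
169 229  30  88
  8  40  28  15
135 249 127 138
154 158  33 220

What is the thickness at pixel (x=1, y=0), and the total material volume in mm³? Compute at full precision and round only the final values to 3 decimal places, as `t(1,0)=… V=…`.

t(1,0)=1.825 V=27.651

span = t_max - t_min = 4.81 - 0.46 = 4.350
L(1,0) = 175, L_eff = 175/255 = 0.686275
t(1,0) = 4.81 - 4.350·0.686275 = 1.825
Σt over all 8·4 pixels = 72339/850 ≈ 85.1047059
V = pitch²·Σt = 0.57²·72339/850 = 27.651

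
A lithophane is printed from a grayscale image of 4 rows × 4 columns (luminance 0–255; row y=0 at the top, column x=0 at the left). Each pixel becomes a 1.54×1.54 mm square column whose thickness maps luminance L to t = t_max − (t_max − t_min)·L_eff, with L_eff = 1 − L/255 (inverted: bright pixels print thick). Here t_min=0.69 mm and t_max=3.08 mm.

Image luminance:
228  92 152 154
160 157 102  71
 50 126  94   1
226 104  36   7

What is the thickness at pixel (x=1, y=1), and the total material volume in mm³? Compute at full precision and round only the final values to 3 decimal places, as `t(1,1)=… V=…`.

t(1,1)=2.161 V=65.304

span = t_max - t_min = 3.08 - 0.69 = 2.390
L(1,1) = 157, L_eff = 1 - 157/255 = 0.384314 (inverted)
t(1,1) = 3.08 - 2.390·0.384314 = 2.161
Σt over all 4·4 pixels = 35108/1275 ≈ 27.5356863
V = pitch²·Σt = 1.54²·35108/1275 = 65.304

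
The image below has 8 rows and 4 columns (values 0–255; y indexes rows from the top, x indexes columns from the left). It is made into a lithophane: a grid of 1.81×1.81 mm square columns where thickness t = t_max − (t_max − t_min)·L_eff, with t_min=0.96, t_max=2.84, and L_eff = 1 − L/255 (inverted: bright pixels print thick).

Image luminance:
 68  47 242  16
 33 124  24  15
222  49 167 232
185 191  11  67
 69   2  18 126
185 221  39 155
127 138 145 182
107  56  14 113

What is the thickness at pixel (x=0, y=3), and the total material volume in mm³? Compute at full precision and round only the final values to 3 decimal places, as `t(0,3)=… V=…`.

span = t_max - t_min = 2.84 - 0.96 = 1.880
L(0,3) = 185, L_eff = 1 - 185/255 = 0.274510 (inverted)
t(0,3) = 2.84 - 1.880·0.274510 = 2.324
Σt over all 8·4 pixels = 23678/425 ≈ 55.7129412
V = pitch²·Σt = 1.81²·23678/425 = 182.521

t(0,3)=2.324 V=182.521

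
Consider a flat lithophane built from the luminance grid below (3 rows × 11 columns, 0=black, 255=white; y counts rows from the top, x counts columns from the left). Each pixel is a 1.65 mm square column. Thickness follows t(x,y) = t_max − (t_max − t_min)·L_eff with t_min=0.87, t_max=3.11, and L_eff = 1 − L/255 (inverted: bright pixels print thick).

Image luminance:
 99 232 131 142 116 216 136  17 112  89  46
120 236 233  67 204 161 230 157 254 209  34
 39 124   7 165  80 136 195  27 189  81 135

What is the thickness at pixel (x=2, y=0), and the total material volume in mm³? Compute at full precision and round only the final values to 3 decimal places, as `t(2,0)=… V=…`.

span = t_max - t_min = 3.11 - 0.87 = 2.240
L(2,0) = 131, L_eff = 1 - 131/255 = 0.486275 (inverted)
t(2,0) = 3.11 - 2.240·0.486275 = 2.021
Σt over all 3·11 pixels = 573987/8500 ≈ 67.5278824
V = pitch²·Σt = 1.65²·573987/8500 = 183.845

t(2,0)=2.021 V=183.845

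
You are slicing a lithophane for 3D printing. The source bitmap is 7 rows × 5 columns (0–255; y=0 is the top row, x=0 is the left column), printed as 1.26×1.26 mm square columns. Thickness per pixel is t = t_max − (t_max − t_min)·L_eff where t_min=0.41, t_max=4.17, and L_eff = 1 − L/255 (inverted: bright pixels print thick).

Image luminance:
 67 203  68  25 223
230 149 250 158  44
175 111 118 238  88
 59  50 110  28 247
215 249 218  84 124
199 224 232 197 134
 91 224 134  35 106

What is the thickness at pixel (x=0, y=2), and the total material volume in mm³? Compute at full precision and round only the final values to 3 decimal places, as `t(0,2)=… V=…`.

span = t_max - t_min = 4.17 - 0.41 = 3.760
L(0,2) = 175, L_eff = 1 - 175/255 = 0.313725 (inverted)
t(0,2) = 4.17 - 3.760·0.313725 = 2.990
Σt over all 7·5 pixels = 2286157/25500 ≈ 89.6532157
V = pitch²·Σt = 1.26²·2286157/25500 = 142.333

t(0,2)=2.990 V=142.333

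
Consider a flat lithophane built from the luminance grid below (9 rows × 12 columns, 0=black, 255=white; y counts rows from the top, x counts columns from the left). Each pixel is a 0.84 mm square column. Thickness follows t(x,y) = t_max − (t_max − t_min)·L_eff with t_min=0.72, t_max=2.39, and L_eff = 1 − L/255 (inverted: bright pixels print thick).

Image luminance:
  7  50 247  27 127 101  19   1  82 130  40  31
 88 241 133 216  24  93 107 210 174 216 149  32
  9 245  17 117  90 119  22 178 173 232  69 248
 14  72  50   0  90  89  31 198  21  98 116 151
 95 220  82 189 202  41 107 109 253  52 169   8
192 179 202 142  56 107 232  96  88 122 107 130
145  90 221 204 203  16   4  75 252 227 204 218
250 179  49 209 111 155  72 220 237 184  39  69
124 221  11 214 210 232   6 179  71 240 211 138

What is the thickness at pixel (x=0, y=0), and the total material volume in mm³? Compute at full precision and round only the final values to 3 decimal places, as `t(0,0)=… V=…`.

span = t_max - t_min = 2.39 - 0.72 = 1.670
L(0,0) = 7, L_eff = 1 - 7/255 = 0.972549 (inverted)
t(0,0) = 2.39 - 1.670·0.972549 = 0.766
Σt over all 9·12 pixels = 1066192/6375 ≈ 167.2458039
V = pitch²·Σt = 0.84²·1066192/6375 = 118.009

t(0,0)=0.766 V=118.009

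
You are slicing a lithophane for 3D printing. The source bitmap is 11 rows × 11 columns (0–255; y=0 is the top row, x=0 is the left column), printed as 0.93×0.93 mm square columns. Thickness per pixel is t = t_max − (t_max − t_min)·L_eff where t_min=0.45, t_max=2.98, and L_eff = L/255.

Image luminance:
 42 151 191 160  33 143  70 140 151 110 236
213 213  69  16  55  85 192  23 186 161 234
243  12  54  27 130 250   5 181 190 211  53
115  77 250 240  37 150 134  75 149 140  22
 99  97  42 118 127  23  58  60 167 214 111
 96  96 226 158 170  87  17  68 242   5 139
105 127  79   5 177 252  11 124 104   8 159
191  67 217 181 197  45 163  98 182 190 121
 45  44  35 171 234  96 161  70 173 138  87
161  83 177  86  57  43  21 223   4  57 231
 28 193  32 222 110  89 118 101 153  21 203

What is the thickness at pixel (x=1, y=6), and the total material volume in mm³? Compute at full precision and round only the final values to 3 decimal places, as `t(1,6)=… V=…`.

t(1,6)=1.720 V=187.362

span = t_max - t_min = 2.98 - 0.45 = 2.530
L(1,6) = 127, L_eff = 127/255 = 0.498039
t(1,6) = 2.98 - 2.530·0.498039 = 1.720
Σt over all 11·11 pixels = 5524013/25500 ≈ 216.6279608
V = pitch²·Σt = 0.93²·5524013/25500 = 187.362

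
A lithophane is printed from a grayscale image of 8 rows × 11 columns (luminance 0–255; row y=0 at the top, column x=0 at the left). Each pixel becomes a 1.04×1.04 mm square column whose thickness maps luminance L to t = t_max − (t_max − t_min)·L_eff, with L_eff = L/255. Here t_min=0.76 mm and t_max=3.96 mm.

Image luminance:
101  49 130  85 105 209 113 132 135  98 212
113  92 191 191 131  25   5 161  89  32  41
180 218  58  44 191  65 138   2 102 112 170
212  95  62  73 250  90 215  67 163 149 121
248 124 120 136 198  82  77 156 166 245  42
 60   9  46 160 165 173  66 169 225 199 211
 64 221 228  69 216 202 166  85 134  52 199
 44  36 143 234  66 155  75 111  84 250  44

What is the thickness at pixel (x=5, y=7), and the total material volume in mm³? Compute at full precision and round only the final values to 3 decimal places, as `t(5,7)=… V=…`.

t(5,7)=2.015 V=225.278

span = t_max - t_min = 3.96 - 0.76 = 3.200
L(5,7) = 155, L_eff = 155/255 = 0.607843
t(5,7) = 3.96 - 3.200·0.607843 = 2.015
Σt over all 8·11 pixels = 17704/85 ≈ 208.2823529
V = pitch²·Σt = 1.04²·17704/85 = 225.278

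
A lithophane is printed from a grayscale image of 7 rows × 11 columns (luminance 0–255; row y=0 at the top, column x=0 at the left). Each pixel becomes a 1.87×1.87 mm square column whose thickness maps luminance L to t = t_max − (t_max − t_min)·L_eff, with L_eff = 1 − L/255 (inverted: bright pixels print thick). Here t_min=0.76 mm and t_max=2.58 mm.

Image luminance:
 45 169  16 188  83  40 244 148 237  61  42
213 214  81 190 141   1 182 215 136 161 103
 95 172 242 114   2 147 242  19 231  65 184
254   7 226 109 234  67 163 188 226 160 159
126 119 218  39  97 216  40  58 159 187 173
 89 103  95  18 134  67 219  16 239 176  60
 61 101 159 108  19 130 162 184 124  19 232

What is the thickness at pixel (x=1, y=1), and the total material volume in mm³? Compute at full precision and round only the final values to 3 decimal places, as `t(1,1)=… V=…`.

span = t_max - t_min = 2.58 - 0.76 = 1.820
L(1,1) = 214, L_eff = 1 - 214/255 = 0.160784 (inverted)
t(1,1) = 2.58 - 1.820·0.160784 = 2.287
Σt over all 7·11 pixels = 1670963/12750 ≈ 131.0559216
V = pitch²·Σt = 1.87²·1670963/12750 = 458.289

t(1,1)=2.287 V=458.289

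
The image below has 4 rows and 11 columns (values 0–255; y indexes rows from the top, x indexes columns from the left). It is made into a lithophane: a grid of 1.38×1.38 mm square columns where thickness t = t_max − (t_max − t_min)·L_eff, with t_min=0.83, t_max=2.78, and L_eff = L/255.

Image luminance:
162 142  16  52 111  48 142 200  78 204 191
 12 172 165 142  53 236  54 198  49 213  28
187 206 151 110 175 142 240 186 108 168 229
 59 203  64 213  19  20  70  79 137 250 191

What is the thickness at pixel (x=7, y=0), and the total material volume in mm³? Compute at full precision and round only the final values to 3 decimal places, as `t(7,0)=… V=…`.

span = t_max - t_min = 2.78 - 0.83 = 1.950
L(7,0) = 200, L_eff = 200/255 = 0.784314
t(7,0) = 2.78 - 1.950·0.784314 = 1.251
Σt over all 4·11 pixels = 131569/1700 ≈ 77.3935294
V = pitch²·Σt = 1.38²·131569/1700 = 147.388

t(7,0)=1.251 V=147.388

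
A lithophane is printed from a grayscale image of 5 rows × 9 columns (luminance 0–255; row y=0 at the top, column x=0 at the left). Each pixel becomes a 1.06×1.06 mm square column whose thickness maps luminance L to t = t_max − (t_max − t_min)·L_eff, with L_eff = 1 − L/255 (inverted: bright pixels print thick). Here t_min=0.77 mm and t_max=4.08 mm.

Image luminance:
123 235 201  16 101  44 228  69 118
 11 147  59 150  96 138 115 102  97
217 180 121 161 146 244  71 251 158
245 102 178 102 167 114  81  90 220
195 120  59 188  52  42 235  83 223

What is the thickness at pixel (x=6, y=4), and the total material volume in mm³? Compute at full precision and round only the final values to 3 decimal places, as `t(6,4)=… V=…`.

span = t_max - t_min = 4.08 - 0.77 = 3.310
L(6,4) = 235, L_eff = 1 - 235/255 = 0.078431 (inverted)
t(6,4) = 4.08 - 3.310·0.078431 = 3.820
Σt over all 5·9 pixels = 145051/1275 ≈ 113.7654902
V = pitch²·Σt = 1.06²·145051/1275 = 127.827

t(6,4)=3.820 V=127.827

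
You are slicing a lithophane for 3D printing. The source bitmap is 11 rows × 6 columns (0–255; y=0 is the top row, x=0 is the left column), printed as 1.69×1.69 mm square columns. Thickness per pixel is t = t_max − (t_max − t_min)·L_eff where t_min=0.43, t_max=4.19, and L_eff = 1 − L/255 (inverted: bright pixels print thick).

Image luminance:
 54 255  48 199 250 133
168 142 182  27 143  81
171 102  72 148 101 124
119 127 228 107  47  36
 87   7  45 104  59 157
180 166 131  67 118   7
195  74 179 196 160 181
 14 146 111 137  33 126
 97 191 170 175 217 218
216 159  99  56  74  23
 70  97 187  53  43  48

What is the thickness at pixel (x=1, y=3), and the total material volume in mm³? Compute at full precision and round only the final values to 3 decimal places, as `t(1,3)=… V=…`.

t(1,3)=2.303 V=415.311

span = t_max - t_min = 4.19 - 0.43 = 3.760
L(1,3) = 127, L_eff = 1 - 127/255 = 0.501961 (inverted)
t(1,3) = 4.19 - 3.760·0.501961 = 2.303
Σt over all 11·6 pixels = 1854001/12750 ≈ 145.4118431
V = pitch²·Σt = 1.69²·1854001/12750 = 415.311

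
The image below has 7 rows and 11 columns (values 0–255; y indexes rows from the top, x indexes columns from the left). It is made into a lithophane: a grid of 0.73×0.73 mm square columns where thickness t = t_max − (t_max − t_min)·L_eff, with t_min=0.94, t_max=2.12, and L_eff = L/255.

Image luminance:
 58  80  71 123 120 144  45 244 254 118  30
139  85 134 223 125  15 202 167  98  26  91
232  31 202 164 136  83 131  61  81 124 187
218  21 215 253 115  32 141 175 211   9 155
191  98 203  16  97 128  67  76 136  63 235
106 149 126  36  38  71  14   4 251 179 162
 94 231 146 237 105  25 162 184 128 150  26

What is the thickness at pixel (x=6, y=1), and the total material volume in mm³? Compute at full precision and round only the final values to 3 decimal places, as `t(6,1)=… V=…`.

t(6,1)=1.185 V=63.556

span = t_max - t_min = 2.12 - 0.94 = 1.180
L(6,1) = 202, L_eff = 202/255 = 0.792157
t(6,1) = 2.12 - 1.180·0.792157 = 1.185
Σt over all 7·11 pixels = 89449/750 ≈ 119.2653333
V = pitch²·Σt = 0.73²·89449/750 = 63.556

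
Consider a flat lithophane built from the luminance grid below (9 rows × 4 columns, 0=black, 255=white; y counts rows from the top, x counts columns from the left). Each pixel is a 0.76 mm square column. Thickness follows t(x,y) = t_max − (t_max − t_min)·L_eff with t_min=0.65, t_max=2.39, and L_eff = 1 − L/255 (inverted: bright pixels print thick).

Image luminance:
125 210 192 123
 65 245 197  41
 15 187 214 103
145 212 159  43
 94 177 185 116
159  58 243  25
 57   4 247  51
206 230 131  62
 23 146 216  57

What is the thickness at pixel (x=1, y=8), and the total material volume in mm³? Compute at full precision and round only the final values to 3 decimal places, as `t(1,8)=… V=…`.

span = t_max - t_min = 2.39 - 0.65 = 1.740
L(1,8) = 146, L_eff = 1 - 146/255 = 0.427451 (inverted)
t(1,8) = 2.39 - 1.740·0.427451 = 1.646
Σt over all 9·4 pixels = 237577/4250 ≈ 55.9004706
V = pitch²·Σt = 0.76²·237577/4250 = 32.288

t(1,8)=1.646 V=32.288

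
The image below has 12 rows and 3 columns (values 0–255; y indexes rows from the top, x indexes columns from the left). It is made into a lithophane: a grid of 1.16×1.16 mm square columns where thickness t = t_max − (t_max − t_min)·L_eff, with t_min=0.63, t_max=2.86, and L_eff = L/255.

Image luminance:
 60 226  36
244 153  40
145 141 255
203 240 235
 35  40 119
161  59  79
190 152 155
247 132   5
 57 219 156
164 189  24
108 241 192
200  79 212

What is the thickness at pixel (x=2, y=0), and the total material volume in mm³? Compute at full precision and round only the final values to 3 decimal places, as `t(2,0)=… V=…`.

t(2,0)=2.545 V=77.435

span = t_max - t_min = 2.86 - 0.63 = 2.230
L(2,0) = 36, L_eff = 36/255 = 0.141176
t(2,0) = 2.86 - 2.230·0.141176 = 2.545
Σt over all 12·3 pixels = 489147/8500 ≈ 57.5467059
V = pitch²·Σt = 1.16²·489147/8500 = 77.435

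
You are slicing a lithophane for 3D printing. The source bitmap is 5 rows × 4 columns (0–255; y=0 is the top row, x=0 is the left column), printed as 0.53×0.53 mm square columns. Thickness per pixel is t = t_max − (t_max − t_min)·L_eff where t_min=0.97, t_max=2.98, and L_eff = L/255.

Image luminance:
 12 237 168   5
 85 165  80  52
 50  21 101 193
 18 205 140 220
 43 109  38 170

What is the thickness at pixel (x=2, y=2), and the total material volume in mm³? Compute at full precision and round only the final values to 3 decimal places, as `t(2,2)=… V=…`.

span = t_max - t_min = 2.98 - 0.97 = 2.010
L(2,2) = 101, L_eff = 101/255 = 0.396078
t(2,2) = 2.98 - 2.010·0.396078 = 2.184
Σt over all 5·4 pixels = 91274/2125 ≈ 42.9524706
V = pitch²·Σt = 0.53²·91274/2125 = 12.065

t(2,2)=2.184 V=12.065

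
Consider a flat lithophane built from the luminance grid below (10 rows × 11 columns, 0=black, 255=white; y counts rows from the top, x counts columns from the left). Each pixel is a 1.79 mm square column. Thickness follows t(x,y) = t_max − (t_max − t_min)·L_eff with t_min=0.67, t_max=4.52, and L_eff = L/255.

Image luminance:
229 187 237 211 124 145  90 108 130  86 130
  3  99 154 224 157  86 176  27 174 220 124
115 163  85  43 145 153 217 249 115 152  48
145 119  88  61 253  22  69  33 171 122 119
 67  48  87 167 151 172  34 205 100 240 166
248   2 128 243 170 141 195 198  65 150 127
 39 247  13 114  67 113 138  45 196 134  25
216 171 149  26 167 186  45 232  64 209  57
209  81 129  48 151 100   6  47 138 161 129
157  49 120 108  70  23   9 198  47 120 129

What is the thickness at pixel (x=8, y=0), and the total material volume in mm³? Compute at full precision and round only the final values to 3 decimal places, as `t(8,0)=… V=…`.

span = t_max - t_min = 4.52 - 0.67 = 3.850
L(8,0) = 130, L_eff = 130/255 = 0.509804
t(8,0) = 4.52 - 3.850·0.509804 = 2.557
Σt over all 10·11 pixels = 245597/850 ≈ 288.9376471
V = pitch²·Σt = 1.79²·245597/850 = 925.785

t(8,0)=2.557 V=925.785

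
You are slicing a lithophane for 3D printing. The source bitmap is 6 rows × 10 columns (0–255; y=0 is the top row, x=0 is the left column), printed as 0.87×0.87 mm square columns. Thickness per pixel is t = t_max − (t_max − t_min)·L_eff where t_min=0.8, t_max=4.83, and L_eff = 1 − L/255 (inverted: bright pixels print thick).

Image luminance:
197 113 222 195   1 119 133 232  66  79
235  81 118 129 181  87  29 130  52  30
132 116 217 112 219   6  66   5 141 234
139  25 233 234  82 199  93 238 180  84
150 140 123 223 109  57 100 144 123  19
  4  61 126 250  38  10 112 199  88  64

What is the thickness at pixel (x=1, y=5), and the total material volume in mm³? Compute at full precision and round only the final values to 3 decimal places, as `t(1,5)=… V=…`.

t(1,5)=1.764 V=123.941

span = t_max - t_min = 4.83 - 0.8 = 4.030
L(1,5) = 61, L_eff = 1 - 61/255 = 0.760784 (inverted)
t(1,5) = 4.83 - 4.030·0.760784 = 1.764
Σt over all 6·10 pixels = 1043893/6375 ≈ 163.7479216
V = pitch²·Σt = 0.87²·1043893/6375 = 123.941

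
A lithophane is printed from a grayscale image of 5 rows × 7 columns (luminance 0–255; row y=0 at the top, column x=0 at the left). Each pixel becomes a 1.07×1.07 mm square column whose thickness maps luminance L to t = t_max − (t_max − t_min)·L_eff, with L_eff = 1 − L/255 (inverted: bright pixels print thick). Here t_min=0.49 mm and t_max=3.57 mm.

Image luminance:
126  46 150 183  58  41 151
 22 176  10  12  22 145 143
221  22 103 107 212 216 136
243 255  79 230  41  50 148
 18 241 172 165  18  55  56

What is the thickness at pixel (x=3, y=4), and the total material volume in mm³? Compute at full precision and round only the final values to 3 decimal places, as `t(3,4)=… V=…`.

t(3,4)=2.483 V=75.959

span = t_max - t_min = 3.57 - 0.49 = 3.080
L(3,4) = 165, L_eff = 1 - 165/255 = 0.352941 (inverted)
t(3,4) = 3.57 - 3.080·0.352941 = 2.483
Σt over all 5·7 pixels = 1691809/25500 ≈ 66.3454510
V = pitch²·Σt = 1.07²·1691809/25500 = 75.959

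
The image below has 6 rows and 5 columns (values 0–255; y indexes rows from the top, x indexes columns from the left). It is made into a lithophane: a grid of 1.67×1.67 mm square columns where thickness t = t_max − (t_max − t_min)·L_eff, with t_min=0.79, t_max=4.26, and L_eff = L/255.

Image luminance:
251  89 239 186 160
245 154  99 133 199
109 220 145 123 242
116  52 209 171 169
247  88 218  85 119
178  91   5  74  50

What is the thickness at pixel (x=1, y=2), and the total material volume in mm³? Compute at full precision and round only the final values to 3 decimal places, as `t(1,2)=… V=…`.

span = t_max - t_min = 4.26 - 0.79 = 3.470
L(1,2) = 220, L_eff = 220/255 = 0.862745
t(1,2) = 4.26 - 3.470·0.862745 = 1.266
Σt over all 6·5 pixels = 854599/12750 ≈ 67.0273725
V = pitch²·Σt = 1.67²·854599/12750 = 186.933

t(1,2)=1.266 V=186.933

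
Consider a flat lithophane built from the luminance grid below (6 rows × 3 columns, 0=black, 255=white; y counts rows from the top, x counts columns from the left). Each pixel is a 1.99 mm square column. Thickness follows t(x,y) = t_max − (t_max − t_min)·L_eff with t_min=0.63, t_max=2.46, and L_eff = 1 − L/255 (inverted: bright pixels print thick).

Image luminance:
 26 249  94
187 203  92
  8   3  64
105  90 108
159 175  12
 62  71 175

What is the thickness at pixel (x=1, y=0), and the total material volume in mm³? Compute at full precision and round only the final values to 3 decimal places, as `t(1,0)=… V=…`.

span = t_max - t_min = 2.46 - 0.63 = 1.830
L(1,0) = 249, L_eff = 1 - 249/255 = 0.023529 (inverted)
t(1,0) = 2.46 - 1.830·0.023529 = 2.417
Σt over all 6·3 pixels = 211253/8500 ≈ 24.8532941
V = pitch²·Σt = 1.99²·211253/8500 = 98.422

t(1,0)=2.417 V=98.422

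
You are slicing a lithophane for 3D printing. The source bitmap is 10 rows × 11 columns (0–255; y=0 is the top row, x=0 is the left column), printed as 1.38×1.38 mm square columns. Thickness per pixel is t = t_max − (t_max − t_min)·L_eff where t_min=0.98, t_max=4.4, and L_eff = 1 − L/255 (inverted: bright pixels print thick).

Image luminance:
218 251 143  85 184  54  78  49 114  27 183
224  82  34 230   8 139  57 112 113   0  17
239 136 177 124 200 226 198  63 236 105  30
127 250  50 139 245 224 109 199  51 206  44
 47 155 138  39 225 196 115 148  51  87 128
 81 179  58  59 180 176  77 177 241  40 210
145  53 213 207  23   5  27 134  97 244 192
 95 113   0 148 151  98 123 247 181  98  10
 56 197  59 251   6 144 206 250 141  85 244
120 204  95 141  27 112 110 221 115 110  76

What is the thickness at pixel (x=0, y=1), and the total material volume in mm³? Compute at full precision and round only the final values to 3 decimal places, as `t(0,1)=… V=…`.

t(0,1)=3.984 V=566.986

span = t_max - t_min = 4.4 - 0.98 = 3.420
L(0,1) = 224, L_eff = 1 - 224/255 = 0.121569 (inverted)
t(0,1) = 4.4 - 3.420·0.121569 = 3.984
Σt over all 10·11 pixels = 297.724
V = pitch²·Σt = 1.38²·297.724 = 566.986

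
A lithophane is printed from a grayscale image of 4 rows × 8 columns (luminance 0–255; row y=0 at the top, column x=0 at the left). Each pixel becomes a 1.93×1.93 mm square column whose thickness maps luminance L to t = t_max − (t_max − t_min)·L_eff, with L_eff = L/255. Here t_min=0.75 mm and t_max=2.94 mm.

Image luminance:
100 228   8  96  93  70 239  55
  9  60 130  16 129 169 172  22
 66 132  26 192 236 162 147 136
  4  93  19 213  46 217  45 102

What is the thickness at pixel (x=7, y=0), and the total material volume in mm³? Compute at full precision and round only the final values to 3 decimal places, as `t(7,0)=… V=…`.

t(7,0)=2.468 V=240.648

span = t_max - t_min = 2.94 - 0.75 = 2.190
L(7,0) = 55, L_eff = 55/255 = 0.215686
t(7,0) = 2.94 - 2.190·0.215686 = 2.468
Σt over all 4·8 pixels = 137286/2125 ≈ 64.6051765
V = pitch²·Σt = 1.93²·137286/2125 = 240.648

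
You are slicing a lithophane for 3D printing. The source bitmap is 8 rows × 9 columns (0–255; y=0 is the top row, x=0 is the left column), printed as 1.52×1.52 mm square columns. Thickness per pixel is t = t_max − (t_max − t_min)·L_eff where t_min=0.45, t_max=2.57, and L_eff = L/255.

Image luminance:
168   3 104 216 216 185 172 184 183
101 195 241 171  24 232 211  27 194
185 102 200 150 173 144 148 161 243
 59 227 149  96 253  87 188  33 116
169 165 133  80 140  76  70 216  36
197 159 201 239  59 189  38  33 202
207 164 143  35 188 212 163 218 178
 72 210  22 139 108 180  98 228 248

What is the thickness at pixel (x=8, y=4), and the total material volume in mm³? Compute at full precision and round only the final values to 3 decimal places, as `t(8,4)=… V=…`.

span = t_max - t_min = 2.57 - 0.45 = 2.120
L(8,4) = 36, L_eff = 36/255 = 0.141176
t(8,4) = 2.57 - 2.120·0.141176 = 2.271
Σt over all 8·9 pixels = 609562/6375 ≈ 95.6175686
V = pitch²·Σt = 1.52²·609562/6375 = 220.915

t(8,4)=2.271 V=220.915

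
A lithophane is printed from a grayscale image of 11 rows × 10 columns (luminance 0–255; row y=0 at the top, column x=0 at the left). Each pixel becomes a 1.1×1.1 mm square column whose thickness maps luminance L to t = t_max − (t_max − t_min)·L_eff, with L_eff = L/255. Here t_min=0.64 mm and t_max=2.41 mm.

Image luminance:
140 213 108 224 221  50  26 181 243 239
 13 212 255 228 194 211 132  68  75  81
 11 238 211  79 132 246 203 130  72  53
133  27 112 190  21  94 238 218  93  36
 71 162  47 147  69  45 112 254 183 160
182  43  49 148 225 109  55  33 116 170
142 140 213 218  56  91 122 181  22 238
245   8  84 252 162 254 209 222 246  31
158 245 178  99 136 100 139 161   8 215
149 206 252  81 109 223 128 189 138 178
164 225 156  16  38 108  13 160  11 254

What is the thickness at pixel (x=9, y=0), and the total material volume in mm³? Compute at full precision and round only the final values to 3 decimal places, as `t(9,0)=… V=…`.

span = t_max - t_min = 2.41 - 0.64 = 1.770
L(9,0) = 239, L_eff = 239/255 = 0.937255
t(9,0) = 2.41 - 1.770·0.937255 = 0.751
Σt over all 11·10 pixels = 672257/4250 ≈ 158.1781176
V = pitch²·Σt = 1.1²·672257/4250 = 191.396

t(9,0)=0.751 V=191.396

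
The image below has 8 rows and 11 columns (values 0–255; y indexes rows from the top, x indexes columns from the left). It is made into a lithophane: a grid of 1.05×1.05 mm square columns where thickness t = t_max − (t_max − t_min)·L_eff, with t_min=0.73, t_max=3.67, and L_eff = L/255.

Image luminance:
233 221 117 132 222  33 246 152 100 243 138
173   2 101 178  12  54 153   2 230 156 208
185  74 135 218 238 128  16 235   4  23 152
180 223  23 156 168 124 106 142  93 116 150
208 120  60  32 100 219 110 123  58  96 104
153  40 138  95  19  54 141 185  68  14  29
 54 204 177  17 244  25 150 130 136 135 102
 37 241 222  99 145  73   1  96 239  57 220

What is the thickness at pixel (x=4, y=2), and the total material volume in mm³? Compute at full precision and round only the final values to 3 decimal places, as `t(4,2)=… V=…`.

t(4,2)=0.926 V=216.685

span = t_max - t_min = 3.67 - 0.73 = 2.940
L(4,2) = 238, L_eff = 238/255 = 0.933333
t(4,2) = 3.67 - 2.940·0.933333 = 0.926
Σt over all 8·11 pixels = 196.54
V = pitch²·Σt = 1.05²·196.54 = 216.685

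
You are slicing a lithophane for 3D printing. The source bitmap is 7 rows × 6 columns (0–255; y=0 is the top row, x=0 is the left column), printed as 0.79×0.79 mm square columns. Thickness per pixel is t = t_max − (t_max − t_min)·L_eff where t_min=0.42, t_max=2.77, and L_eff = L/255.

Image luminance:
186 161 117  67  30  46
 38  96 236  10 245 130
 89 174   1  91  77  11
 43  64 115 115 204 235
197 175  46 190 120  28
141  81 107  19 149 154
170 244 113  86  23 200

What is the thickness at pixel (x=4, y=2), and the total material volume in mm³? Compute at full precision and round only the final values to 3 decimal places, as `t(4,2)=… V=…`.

span = t_max - t_min = 2.77 - 0.42 = 2.350
L(4,2) = 77, L_eff = 77/255 = 0.301961
t(4,2) = 2.77 - 2.350·0.301961 = 2.060
Σt over all 7·6 pixels = 61101/850 ≈ 71.8835294
V = pitch²·Σt = 0.79²·61101/850 = 44.863

t(4,2)=2.060 V=44.863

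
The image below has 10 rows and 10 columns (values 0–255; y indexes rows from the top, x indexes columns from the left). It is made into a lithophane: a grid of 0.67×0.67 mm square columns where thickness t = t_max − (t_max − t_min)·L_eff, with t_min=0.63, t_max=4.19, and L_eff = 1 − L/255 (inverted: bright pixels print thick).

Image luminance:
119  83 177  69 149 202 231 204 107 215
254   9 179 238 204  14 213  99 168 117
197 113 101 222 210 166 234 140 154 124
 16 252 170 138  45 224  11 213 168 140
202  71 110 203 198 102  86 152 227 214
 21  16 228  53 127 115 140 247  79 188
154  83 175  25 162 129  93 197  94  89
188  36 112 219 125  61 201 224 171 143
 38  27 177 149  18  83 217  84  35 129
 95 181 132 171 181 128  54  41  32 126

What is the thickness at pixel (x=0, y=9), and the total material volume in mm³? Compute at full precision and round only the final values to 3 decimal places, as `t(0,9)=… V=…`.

t(0,9)=1.956 V=113.806

span = t_max - t_min = 4.19 - 0.63 = 3.560
L(0,9) = 95, L_eff = 1 - 95/255 = 0.627451 (inverted)
t(0,9) = 4.19 - 3.560·0.627451 = 1.956
Σt over all 10·10 pixels = 538736/2125 ≈ 253.5228235
V = pitch²·Σt = 0.67²·538736/2125 = 113.806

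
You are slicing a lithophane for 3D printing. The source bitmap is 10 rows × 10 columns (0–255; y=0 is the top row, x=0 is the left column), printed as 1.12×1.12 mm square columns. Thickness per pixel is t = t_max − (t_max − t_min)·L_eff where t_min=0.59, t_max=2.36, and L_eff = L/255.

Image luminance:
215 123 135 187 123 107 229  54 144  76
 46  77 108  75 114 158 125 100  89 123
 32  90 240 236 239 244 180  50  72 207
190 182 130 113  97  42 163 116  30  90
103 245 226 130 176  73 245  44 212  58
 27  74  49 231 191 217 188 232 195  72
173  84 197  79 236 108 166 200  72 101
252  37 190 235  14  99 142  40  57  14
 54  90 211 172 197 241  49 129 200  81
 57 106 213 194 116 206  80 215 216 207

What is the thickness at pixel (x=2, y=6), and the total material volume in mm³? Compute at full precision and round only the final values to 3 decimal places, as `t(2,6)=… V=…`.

t(2,6)=0.993 V=177.022

span = t_max - t_min = 2.36 - 0.59 = 1.770
L(2,6) = 197, L_eff = 197/255 = 0.772549
t(2,6) = 2.36 - 1.770·0.772549 = 0.993
Σt over all 10·10 pixels = 1199529/8500 ≈ 141.1210588
V = pitch²·Σt = 1.12²·1199529/8500 = 177.022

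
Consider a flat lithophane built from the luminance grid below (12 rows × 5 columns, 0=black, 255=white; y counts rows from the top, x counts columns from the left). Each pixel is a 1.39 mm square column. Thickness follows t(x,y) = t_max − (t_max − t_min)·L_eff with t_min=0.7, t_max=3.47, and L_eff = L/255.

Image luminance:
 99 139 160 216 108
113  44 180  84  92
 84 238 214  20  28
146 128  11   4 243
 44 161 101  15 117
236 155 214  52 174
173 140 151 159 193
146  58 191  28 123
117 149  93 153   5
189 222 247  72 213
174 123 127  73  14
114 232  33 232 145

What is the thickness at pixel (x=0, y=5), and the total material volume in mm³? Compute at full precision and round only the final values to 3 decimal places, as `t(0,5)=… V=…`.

span = t_max - t_min = 3.47 - 0.7 = 2.770
L(0,5) = 236, L_eff = 236/255 = 0.925490
t(0,5) = 3.47 - 2.770·0.925490 = 0.906
Σt over all 12·5 pixels = 3173707/25500 ≈ 124.4590980
V = pitch²·Σt = 1.39²·3173707/25500 = 240.467

t(0,5)=0.906 V=240.467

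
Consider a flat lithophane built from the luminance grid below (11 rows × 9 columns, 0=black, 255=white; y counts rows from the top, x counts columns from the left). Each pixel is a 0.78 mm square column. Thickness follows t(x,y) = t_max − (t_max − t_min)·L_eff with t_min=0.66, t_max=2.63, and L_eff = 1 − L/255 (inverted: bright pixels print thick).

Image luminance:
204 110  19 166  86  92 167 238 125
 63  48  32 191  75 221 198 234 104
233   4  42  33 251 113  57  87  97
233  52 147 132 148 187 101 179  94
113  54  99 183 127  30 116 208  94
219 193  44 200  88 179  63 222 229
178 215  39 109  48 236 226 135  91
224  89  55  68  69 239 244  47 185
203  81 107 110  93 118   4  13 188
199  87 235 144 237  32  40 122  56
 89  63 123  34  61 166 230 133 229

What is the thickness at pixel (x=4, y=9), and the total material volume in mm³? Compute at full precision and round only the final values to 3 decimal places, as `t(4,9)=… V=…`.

span = t_max - t_min = 2.63 - 0.66 = 1.970
L(4,9) = 237, L_eff = 1 - 237/255 = 0.070588 (inverted)
t(4,9) = 2.63 - 1.970·0.070588 = 2.491
Σt over all 11·9 pixels = 1042904/6375 ≈ 163.5927843
V = pitch²·Σt = 0.78²·1042904/6375 = 99.530

t(4,9)=2.491 V=99.530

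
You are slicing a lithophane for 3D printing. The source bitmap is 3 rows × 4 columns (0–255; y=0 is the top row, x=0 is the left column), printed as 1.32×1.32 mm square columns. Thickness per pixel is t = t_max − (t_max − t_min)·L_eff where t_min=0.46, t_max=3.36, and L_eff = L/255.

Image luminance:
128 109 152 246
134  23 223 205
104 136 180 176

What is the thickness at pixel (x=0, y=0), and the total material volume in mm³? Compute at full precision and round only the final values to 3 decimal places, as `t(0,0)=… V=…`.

t(0,0)=1.904 V=34.269

span = t_max - t_min = 3.36 - 0.46 = 2.900
L(0,0) = 128, L_eff = 128/255 = 0.501961
t(0,0) = 3.36 - 2.900·0.501961 = 1.904
Σt over all 3·4 pixels = 25076/1275 ≈ 19.6674510
V = pitch²·Σt = 1.32²·25076/1275 = 34.269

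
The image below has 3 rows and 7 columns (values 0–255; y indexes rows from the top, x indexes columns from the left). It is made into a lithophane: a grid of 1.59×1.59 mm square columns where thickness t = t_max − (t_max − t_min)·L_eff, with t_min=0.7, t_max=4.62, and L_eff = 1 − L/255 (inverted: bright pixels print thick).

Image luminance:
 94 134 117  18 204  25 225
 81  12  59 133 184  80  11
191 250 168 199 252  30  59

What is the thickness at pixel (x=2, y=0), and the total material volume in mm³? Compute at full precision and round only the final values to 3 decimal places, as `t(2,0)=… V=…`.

t(2,0)=2.499 V=135.332

span = t_max - t_min = 4.62 - 0.7 = 3.920
L(2,0) = 117, L_eff = 1 - 117/255 = 0.541176 (inverted)
t(2,0) = 4.62 - 3.920·0.541176 = 2.499
Σt over all 3·7 pixels = 227507/4250 ≈ 53.5310588
V = pitch²·Σt = 1.59²·227507/4250 = 135.332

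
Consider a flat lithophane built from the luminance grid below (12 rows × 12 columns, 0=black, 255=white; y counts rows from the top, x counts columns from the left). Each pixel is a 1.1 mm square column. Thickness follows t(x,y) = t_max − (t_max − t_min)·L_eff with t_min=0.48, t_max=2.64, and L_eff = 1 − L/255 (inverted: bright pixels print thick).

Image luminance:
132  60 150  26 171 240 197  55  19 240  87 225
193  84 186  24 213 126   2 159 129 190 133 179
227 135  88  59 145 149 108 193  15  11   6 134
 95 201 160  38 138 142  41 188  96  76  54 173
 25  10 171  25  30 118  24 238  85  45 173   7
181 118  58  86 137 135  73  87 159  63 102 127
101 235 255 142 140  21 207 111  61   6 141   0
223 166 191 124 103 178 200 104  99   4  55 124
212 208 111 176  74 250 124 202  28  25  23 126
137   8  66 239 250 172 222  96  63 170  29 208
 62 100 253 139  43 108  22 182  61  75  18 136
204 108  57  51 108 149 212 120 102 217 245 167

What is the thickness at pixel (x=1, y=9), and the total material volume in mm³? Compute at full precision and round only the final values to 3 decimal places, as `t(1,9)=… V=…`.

span = t_max - t_min = 2.64 - 0.48 = 2.160
L(1,9) = 8, L_eff = 1 - 8/255 = 0.968627 (inverted)
t(1,9) = 2.64 - 2.160·0.968627 = 0.548
Σt over all 12·12 pixels = 458604/2125 ≈ 215.8136471
V = pitch²·Σt = 1.1²·458604/2125 = 261.135

t(1,9)=0.548 V=261.135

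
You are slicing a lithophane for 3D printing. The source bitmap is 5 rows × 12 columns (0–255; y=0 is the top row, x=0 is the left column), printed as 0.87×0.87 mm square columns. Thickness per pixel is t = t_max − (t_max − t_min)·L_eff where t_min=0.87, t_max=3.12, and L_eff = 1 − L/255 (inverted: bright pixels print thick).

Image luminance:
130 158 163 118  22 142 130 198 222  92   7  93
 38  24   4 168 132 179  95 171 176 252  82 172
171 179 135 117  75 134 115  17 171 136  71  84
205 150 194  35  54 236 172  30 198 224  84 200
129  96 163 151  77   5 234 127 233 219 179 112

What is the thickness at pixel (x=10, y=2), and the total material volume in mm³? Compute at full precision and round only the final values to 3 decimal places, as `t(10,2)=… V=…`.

t(10,2)=1.496 V=92.137

span = t_max - t_min = 3.12 - 0.87 = 2.250
L(10,2) = 71, L_eff = 1 - 71/255 = 0.721569 (inverted)
t(10,2) = 3.12 - 2.250·0.721569 = 1.496
Σt over all 5·12 pixels = 10347/85 ≈ 121.7294118
V = pitch²·Σt = 0.87²·10347/85 = 92.137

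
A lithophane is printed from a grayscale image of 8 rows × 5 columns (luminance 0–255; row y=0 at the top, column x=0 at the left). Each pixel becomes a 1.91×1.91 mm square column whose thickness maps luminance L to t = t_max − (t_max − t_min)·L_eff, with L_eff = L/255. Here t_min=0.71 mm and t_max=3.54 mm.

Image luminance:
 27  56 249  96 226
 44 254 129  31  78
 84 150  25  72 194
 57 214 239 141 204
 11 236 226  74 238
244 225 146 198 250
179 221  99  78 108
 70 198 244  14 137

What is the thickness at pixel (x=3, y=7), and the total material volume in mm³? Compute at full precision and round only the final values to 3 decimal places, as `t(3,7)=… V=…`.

span = t_max - t_min = 3.54 - 0.71 = 2.830
L(3,7) = 14, L_eff = 14/255 = 0.054902
t(3,7) = 3.54 - 2.830·0.054902 = 3.385
Σt over all 8·5 pixels = 329837/4250 ≈ 77.6087059
V = pitch²·Σt = 1.91²·329837/4250 = 283.124

t(3,7)=3.385 V=283.124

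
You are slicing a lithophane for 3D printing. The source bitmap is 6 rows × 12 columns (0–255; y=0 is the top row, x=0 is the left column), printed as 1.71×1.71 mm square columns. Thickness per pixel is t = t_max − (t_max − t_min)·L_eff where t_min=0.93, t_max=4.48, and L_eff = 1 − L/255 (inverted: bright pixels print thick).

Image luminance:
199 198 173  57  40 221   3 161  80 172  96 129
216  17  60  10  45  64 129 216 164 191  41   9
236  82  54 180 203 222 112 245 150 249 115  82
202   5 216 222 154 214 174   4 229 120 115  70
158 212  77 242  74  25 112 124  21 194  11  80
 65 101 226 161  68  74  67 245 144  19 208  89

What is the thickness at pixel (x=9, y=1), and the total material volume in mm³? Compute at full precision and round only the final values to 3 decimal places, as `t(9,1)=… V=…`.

t(9,1)=3.589 V=567.992

span = t_max - t_min = 4.48 - 0.93 = 3.550
L(9,1) = 191, L_eff = 1 - 191/255 = 0.250980 (inverted)
t(9,1) = 4.48 - 3.550·0.250980 = 3.589
Σt over all 6·12 pixels = 990649/5100 ≈ 194.2449020
V = pitch²·Σt = 1.71²·990649/5100 = 567.992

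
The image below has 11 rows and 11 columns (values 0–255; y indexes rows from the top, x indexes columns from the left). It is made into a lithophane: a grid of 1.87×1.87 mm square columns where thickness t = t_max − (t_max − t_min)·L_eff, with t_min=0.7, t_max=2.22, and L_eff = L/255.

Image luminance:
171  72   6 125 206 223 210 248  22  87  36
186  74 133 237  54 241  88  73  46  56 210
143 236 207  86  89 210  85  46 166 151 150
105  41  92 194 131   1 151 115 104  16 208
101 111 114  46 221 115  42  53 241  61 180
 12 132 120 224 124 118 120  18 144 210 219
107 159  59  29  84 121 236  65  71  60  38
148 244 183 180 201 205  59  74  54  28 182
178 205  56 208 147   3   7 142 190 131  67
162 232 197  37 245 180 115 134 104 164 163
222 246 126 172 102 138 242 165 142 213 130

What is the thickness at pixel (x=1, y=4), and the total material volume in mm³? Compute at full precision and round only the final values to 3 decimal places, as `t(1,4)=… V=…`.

span = t_max - t_min = 2.22 - 0.7 = 1.520
L(1,4) = 111, L_eff = 111/255 = 0.435294
t(1,4) = 2.22 - 1.520·0.435294 = 1.558
Σt over all 11·11 pixels = 2223421/12750 ≈ 174.3859608
V = pitch²·Σt = 1.87²·2223421/12750 = 609.810

t(1,4)=1.558 V=609.810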